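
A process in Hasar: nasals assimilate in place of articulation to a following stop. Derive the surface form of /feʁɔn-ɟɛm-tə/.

The rule targets /n/ (voiced alveolar nasal), which sits before the trigger /ɟ/ (palatal).
The voiced palatal nasal is [ɲ], so /n/ → [ɲ].
At the second juncture, /m/ likewise becomes [n] adjacent to /t/.

[feʁɔɲɟɛntə]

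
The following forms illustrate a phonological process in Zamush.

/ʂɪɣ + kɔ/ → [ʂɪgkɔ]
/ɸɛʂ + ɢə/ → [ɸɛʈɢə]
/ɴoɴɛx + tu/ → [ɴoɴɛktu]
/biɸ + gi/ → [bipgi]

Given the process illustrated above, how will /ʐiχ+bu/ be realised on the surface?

The data show regressive manner assimilation: /ɣ/ → [g] before /k/; /ʂ/ → [ʈ] before /ɢ/; /x/ → [k] before /t/; /ɸ/ → [p] before /g/. In each pair only manner changes, matching the following consonant, while place and voice stay constant.
The rule targets /χ/ (voiceless uvular fricative), which sits before the trigger /b/ (stop).
A voiceless uvular stop is [q], so the surface segment is [q].

[ʐiqbu]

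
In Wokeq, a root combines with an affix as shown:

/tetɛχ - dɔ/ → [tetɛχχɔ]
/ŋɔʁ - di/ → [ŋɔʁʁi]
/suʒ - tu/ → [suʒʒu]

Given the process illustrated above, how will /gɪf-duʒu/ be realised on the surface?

[gɪffuʒu]

The data show progressive total assimilation (/d/ → [χ] after /χ/; /d/ → [ʁ] after /ʁ/; /t/ → [ʒ] after /ʒ/): in every case the target segment becomes identical to its preceding neighbour, copying more than a single feature.
/d/ is the segment targeted by the rule; it sits immediately after /f/, so it assimilates completely and surfaces as [f].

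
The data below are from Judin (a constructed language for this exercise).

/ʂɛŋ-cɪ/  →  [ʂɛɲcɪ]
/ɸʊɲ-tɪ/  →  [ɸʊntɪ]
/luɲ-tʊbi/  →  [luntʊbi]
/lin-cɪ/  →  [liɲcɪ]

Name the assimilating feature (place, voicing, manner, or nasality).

Comparing underlying and surface forms, /ŋ/ → [ɲ] is the alternation; the neighbouring /c/ is constant.
The change velar → palatal matches the place of the following /c/, identifying this as place assimilation.
The other alternating forms pattern the same way: /ɲ/ → [n] before /t/ (palatal → alveolar, matching alveolar); /n/ → [ɲ] before /c/ (alveolar → palatal, matching palatal) — only place changes, and always toward the following segment.

place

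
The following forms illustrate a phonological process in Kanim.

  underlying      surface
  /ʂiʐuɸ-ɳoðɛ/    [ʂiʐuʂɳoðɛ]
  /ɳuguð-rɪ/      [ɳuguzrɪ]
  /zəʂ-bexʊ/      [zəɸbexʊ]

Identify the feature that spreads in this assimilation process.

place

Comparing underlying and surface forms, /ɸ/ → [ʂ] is the alternation; the neighbouring /ɳ/ is constant.
The change bilabial → retroflex matches the place of the following /ɳ/, identifying this as place assimilation.
Checking the remaining alternations: /ð/ → [z] before /r/ (dental → alveolar, matching alveolar); /ʂ/ → [ɸ] before /b/ (retroflex → bilabial, matching bilabial) — only place changes, and always toward the following segment.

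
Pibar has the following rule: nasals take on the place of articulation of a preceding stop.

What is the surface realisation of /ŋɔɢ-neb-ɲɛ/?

[ŋɔɢɴebmɛ]

The rule targets /n/ (voiced alveolar nasal), which sits after the trigger /ɢ/ (uvular).
Changing only its place to uvular gives [ɴ] — the voiced uvular nasal.
At the second juncture, /ɲ/ likewise becomes [m] adjacent to /b/.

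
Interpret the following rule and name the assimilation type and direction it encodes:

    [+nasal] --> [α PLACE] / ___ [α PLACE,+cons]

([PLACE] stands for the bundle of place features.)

The rule copies the place features (abbreviated [PLACE]) from the environment onto the target, so the assimilating feature is place.
Since the environment is written after the underscore, the trigger follows the target; the direction is regressive.

regressive place assimilation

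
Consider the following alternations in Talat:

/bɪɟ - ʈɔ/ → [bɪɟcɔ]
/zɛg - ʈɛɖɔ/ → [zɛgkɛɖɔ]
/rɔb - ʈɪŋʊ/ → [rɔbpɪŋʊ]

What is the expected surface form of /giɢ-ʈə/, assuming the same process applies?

[giɢqə]

The data show progressive place assimilation: /ʈ/ → [c] after /ɟ/; /ʈ/ → [k] after /g/; /ʈ/ → [p] after /b/. In each pair only place changes, matching the preceding consonant, while manner and voice stay constant.
The rule targets /ʈ/ (voiceless retroflex stop), which sits after the trigger /ɢ/ (uvular).
A voiceless uvular stop is [q], so the surface segment is [q].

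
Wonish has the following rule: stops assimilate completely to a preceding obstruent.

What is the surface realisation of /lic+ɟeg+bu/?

[licceggu]

/ɟ/ is the segment targeted by the rule; it sits immediately after /c/, so it assimilates completely and surfaces as [c].
At the second juncture, /b/ likewise becomes [g] adjacent to /g/.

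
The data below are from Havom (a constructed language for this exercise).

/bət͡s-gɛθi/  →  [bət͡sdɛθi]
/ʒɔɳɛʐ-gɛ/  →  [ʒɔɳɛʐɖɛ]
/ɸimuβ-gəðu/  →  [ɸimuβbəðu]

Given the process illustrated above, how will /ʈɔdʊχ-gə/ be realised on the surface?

[ʈɔdʊχɢə]

The data show progressive place assimilation: /g/ → [d] after /t͡s/; /g/ → [ɖ] after /ʐ/; /g/ → [b] after /β/. In each pair only place changes, matching the preceding consonant, while manner and voice stay constant.
The rule targets /g/ (voiced velar stop), which sits after the trigger /χ/ (uvular).
The voiced uvular stop is [ɢ], so /g/ → [ɢ].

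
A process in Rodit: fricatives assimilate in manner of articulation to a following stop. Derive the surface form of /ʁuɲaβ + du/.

[ʁuɲabdu]

/β/ is a voiced bilabial fricative. The following trigger /d/ is a stop, so /β/ must become a stop as well.
Changing only its manner to stop gives [b] — the voiced bilabial stop.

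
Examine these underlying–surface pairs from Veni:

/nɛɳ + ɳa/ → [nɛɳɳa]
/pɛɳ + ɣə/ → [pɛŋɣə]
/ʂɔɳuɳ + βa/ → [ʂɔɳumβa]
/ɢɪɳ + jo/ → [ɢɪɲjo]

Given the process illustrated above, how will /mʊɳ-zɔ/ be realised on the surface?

[mʊnzɔ]

The data show regressive place assimilation: /ɳ/ → [ŋ] before /ɣ/; /ɳ/ → [m] before /β/; /ɳ/ → [ɲ] before /j/. In each pair only place changes, matching the following consonant, while manner and voice stay constant.
No alternation appears in [nɛɳɳa]: there the adjacent consonants already agree in place (/ɳ/ and /ɳ/ are both retroflex), so this form is consistent with the same rule.
/ɳ/ is a voiced retroflex nasal. The following trigger /z/ is alveolar, so /ɳ/ must become alveolar as well.
A voiced alveolar nasal is [n], so the surface segment is [n].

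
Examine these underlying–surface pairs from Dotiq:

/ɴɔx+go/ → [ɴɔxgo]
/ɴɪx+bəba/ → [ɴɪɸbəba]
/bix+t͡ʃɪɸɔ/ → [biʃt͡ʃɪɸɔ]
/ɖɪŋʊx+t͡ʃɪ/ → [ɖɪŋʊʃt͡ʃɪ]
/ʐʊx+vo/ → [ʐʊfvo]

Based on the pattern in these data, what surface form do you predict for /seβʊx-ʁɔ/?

[seβʊχʁɔ]

The data show regressive place assimilation: /x/ → [ɸ] before /b/; /x/ → [ʃ] before /t͡ʃ/; /x/ → [f] before /v/. In each pair only place changes, matching the following consonant, while manner and voice stay constant.
Nothing changes in [ɴɔxgo]: there the adjacent consonants already agree in place (/x/ and /g/ are both velar), so this form is consistent with the same rule.
/x/ is a voiceless velar fricative. The following trigger /ʁ/ is uvular, so /x/ must become uvular as well.
A voiceless uvular fricative is [χ], so the surface segment is [χ].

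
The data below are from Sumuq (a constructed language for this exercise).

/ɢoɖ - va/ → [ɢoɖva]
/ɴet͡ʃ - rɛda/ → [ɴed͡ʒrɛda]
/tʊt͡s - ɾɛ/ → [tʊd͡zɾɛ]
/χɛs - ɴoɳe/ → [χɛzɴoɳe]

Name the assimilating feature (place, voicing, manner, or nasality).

The segment that alternates is /t͡ʃ/, which surfaces as [d͡ʒ] when adjacent to /r/.
/t͡ʃ/ is voiceless while /r/ is voiced; the output [d͡ʒ] is voiced, matching the trigger — so the feature that spreads is voicing.
Checking the remaining alternations: /t͡s/ → [d͡z] before /ɾ/ (voiceless → voiced, matching voiced); /s/ → [z] before /ɴ/ (voiceless → voiced, matching voiced) — only voicing changes, and always toward the following segment.
Nothing changes in [ɢoɖva]: there the adjacent consonants already agree in voicing (/ɖ/ and /v/ are both voiced), so this form is consistent with the same rule.

voicing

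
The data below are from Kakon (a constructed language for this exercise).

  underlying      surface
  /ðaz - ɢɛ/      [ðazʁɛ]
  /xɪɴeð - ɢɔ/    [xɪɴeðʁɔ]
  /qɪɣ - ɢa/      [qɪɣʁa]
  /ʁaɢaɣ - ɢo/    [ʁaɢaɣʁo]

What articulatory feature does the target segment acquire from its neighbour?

manner

Comparing underlying and surface forms, /ɢ/ → [ʁ] is the alternation; the neighbouring /z/ is constant.
The change stop → fricative matches the manner of the preceding /z/, identifying this as manner assimilation.
The other alternating forms pattern the same way: /ɢ/ → [ʁ] after /ð/ (stop → fricative, matching a fricative); /ɢ/ → [ʁ] after /ɣ/ (stop → fricative, matching a fricative) — only manner changes, and always toward the preceding segment.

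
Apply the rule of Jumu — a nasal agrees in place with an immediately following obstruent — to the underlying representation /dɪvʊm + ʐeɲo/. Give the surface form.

/m/ is a voiced bilabial nasal. The following trigger /ʐ/ is retroflex, so /m/ must become retroflex as well.
Changing only its place to retroflex gives [ɳ] — the voiced retroflex nasal.

[dɪvʊɳʐeɲo]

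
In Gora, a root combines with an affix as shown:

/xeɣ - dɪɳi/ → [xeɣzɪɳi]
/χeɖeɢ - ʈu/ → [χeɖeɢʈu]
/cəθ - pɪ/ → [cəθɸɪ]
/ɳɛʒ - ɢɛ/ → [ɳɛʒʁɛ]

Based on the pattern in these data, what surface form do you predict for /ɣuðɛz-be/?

The data show progressive manner assimilation: /d/ → [z] after /ɣ/; /p/ → [ɸ] after /θ/; /ɢ/ → [ʁ] after /ʒ/. In each pair only manner changes, matching the preceding consonant, while place and voice stay constant.
Nothing changes in [χeɖeɢʈu]: there the adjacent consonants already agree in manner (/ʈ/ and /ɢ/ are both stops), so this form is consistent with the same rule.
/b/ is a voiced bilabial stop. The preceding trigger /z/ is a fricative, so /b/ must become a fricative as well.
Changing only its manner to fricative gives [β] — the voiced bilabial fricative.

[ɣuðɛzβe]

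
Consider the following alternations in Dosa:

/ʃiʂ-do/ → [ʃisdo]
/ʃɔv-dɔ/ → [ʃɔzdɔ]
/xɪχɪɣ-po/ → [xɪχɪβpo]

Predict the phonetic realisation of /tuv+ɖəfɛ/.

[tuʐɖəfɛ]

The data show regressive place assimilation: /ʂ/ → [s] before /d/; /v/ → [z] before /d/; /ɣ/ → [β] before /p/. In each pair only place changes, matching the following consonant, while manner and voice stay constant.
/v/ is a voiced labiodental fricative. The following trigger /ɖ/ is retroflex, so /v/ must become retroflex as well.
Changing only its place to retroflex gives [ʐ] — the voiced retroflex fricative.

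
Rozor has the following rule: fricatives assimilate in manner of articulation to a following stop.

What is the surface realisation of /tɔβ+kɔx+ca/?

The rule targets /β/ (voiced bilabial fricative), which sits before the trigger /k/ (stop).
A voiced bilabial stop is [b], so the surface segment is [b].
The same rule applies at the second boundary: /x/ → [k] next to /c/.

[tɔbkɔkca]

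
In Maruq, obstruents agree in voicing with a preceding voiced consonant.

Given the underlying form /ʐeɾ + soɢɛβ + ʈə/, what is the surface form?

[ʐeɾzoɢɛβɖə]

/s/ is a voiceless alveolar fricative. The preceding trigger /ɾ/ is voiced, so /s/ must become voiced as well.
A voiced alveolar fricative is [z], so the surface segment is [z].
At the second juncture, /ʈ/ likewise becomes [ɖ] adjacent to /β/.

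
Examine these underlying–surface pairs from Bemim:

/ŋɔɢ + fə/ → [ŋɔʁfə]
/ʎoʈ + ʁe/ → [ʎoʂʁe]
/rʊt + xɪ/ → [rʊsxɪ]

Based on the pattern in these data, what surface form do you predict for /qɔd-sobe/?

[qɔzsobe]

The data show regressive manner assimilation: /ɢ/ → [ʁ] before /f/; /ʈ/ → [ʂ] before /ʁ/; /t/ → [s] before /x/. In each pair only manner changes, matching the following consonant, while place and voice stay constant.
/d/ is a voiced alveolar stop. The following trigger /s/ is a fricative, so /d/ must become a fricative as well.
The voiced alveolar fricative is [z], so /d/ → [z].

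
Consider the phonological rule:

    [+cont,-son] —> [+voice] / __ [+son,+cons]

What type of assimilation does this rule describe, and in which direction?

regressive voicing assimilation

The structural change is [+voice], and the conditioning segment [+son,+cons] (a sonorant consonant) is itself voiced, so the target comes to share the voicing of its neighbour — voicing assimilation.
Since the environment is written after the underscore, the trigger follows the target; the direction is regressive.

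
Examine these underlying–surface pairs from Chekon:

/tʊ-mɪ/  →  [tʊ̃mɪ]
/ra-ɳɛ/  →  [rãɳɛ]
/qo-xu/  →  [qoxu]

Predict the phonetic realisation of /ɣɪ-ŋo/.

The data show regressive nasality assimilation (vowel nasalisation): /ʊ/ → [ʊ̃] before /m/; /a/ → [ã] before /ɳ/ — a vowel is nasalised by an immediately following nasal consonant.
No change occurs in [qoxu] because the vowel at the boundary is adjacent to an oral consonant, not a nasal (/o/ next to /x/).
The vowel /ɪ/ is adjacent to the following nasal /ŋ/, so it acquires [+nasal] and surfaces as [ɪ̃].

[ɣɪ̃ŋo]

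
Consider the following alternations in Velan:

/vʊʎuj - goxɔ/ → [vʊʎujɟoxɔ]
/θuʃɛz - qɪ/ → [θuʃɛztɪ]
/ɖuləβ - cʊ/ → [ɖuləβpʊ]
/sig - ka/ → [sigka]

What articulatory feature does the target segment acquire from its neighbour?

place

The segment that alternates is /g/, which surfaces as [ɟ] when adjacent to /j/.
The change velar → palatal matches the place of the preceding /j/, identifying this as place assimilation.
The other alternating forms pattern the same way: /q/ → [t] after /z/ (uvular → alveolar, matching alveolar); /c/ → [p] after /β/ (palatal → bilabial, matching bilabial) — only place changes, and always toward the preceding segment.
No alternation appears in [sigka]: there the adjacent consonants already agree in place (/k/ and /g/ are both velar), so this form is consistent with the same rule.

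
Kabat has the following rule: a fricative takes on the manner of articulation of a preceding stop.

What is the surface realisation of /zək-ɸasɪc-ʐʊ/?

[zəkpasɪcɖʊ]

The rule targets /ɸ/ (voiceless bilabial fricative), which sits after the trigger /k/ (stop).
Changing only its manner to stop gives [p] — the voiceless bilabial stop.
At the second juncture, /ʐ/ likewise becomes [ɖ] adjacent to /c/.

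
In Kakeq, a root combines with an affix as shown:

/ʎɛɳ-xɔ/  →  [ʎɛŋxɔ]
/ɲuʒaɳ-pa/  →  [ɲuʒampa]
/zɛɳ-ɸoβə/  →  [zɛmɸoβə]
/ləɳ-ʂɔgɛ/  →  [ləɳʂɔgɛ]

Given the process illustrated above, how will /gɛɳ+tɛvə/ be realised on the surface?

[gɛntɛvə]

The data show regressive place assimilation: /ɳ/ → [ŋ] before /x/; /ɳ/ → [m] before /p/; /ɳ/ → [m] before /ɸ/. In each pair only place changes, matching the following consonant, while manner and voice stay constant.
Nothing changes in [ləɳʂɔgɛ]: there the adjacent consonants already agree in place (/ɳ/ and /ʂ/ are both retroflex), so this form is consistent with the same rule.
/ɳ/ is a voiced retroflex nasal. The following trigger /t/ is alveolar, so /ɳ/ must become alveolar as well.
Changing only its place to alveolar gives [n] — the voiced alveolar nasal.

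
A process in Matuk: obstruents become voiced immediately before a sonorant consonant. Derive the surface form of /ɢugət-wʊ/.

[ɢugədwʊ]

The rule targets /t/ (voiceless alveolar stop), which sits before the trigger /w/ (voiced).
Changing only its voicing to voiced gives [d] — the voiced alveolar stop.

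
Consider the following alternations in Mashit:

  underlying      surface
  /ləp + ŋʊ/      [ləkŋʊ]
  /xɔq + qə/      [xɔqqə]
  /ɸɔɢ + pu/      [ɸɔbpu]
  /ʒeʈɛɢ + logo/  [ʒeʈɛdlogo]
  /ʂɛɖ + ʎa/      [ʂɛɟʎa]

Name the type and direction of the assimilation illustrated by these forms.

Comparing underlying and surface forms, /p/ → [k] is the alternation; the neighbouring /ŋ/ is constant.
/p/ is bilabial while /ŋ/ is velar; the output [k] is velar, matching the trigger — so the feature that spreads is place.
Manner and voice are unchanged, so the assimilation is partial, not total.
Checking the remaining alternations: /ɢ/ → [b] before /p/ (uvular → bilabial, matching bilabial); /ɢ/ → [d] before /l/ (uvular → alveolar, matching alveolar); /ɖ/ → [ɟ] before /ʎ/ (retroflex → palatal, matching palatal) — only place changes, and always toward the following segment.
Nothing changes in [xɔqqə]: there the adjacent consonants already agree in place (/q/ and /q/ are both uvular), so this form is consistent with the same rule.
The trigger is the following segment, so the direction is regressive (anticipatory).

regressive place assimilation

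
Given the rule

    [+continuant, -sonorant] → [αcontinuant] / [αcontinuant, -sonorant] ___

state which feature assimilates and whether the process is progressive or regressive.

The shared variable α links the value of [continuant] on the target to that of the neighbouring obstruent. [continuant] distinguishes stops from fricatives — a manner-of-articulation feature — so this is manner assimilation.
The conditioning segment sits to the left of the focus bar, meaning the trigger precedes the segment that changes — progressive assimilation.

progressive manner assimilation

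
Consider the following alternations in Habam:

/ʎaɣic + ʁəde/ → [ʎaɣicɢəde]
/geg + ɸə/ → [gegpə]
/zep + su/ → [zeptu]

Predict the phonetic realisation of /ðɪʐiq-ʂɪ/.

The data show progressive manner assimilation: /ʁ/ → [ɢ] after /c/; /ɸ/ → [p] after /g/; /s/ → [t] after /p/. In each pair only manner changes, matching the preceding consonant, while place and voice stay constant.
/ʂ/ is a voiceless retroflex fricative. The preceding trigger /q/ is a stop, so /ʂ/ must become a stop as well.
A voiceless retroflex stop is [ʈ], so the surface segment is [ʈ].

[ðɪʐiqʈɪ]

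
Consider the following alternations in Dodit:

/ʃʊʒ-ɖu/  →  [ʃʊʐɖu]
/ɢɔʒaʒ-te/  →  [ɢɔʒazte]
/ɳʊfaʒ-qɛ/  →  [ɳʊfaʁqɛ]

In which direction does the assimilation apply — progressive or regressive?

regressive

The segment that alternates is /ʒ/, which surfaces as [ʐ] when adjacent to /ɖ/.
The change postalveolar → retroflex matches the place of the following /ɖ/, identifying this as place assimilation.
The same holds elsewhere in the data: /ʒ/ → [z] before /t/ (postalveolar → alveolar, matching alveolar); /ʒ/ → [ʁ] before /q/ (postalveolar → uvular, matching uvular) — only place changes, and always toward the following segment.
The trigger is the following segment, so the direction is regressive (anticipatory).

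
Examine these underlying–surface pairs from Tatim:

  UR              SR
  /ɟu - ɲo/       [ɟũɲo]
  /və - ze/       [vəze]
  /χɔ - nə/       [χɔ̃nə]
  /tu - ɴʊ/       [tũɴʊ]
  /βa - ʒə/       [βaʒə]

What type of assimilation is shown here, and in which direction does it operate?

regressive nasality assimilation (vowel nasalisation)

The vowel /u/ surfaces as nasalised [ũ] next to the following nasal /ɲ/ — it has acquired the [+nasal] feature of its neighbour.
The other forms show the same pattern: /ɔ/ → [ɔ̃] before /n/; /u/ → [ũ] before /ɴ/ — each time a vowel is nasalised next to a following nasal.
No change occurs in [vəze], [βaʒə] because the vowel at the boundary is adjacent to an oral consonant, not a nasal (/ə/ next to /z/; /a/ next to /ʒ/).
Because the conditioning nasal is to the right of the vowel that changes, the process is regressive (anticipatory).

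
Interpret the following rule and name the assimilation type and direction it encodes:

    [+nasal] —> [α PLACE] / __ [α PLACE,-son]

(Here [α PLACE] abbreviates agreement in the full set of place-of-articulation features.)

The shared variable α links the value of the place features (abbreviated [PLACE]) on the target to the same value on the neighbouring segment, so place is the feature that assimilates.
The conditioning segment sits to the right of the focus bar, meaning the trigger follows the segment that changes — regressive assimilation.

regressive place assimilation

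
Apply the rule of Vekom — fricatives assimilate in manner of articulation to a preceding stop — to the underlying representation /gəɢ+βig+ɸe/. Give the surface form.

[gəɢbigpe]

The rule targets /β/ (voiced bilabial fricative), which sits after the trigger /ɢ/ (stop).
A voiced bilabial stop is [b], so the surface segment is [b].
The same rule applies at the second boundary: /ɸ/ → [p] next to /g/.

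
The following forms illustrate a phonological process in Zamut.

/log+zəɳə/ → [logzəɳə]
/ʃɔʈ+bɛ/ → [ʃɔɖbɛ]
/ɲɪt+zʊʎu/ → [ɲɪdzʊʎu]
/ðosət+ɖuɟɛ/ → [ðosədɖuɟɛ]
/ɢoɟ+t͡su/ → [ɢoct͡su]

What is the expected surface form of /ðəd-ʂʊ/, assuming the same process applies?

The data show regressive voicing assimilation: /ʈ/ → [ɖ] before /b/; /t/ → [d] before /z/; /t/ → [d] before /ɖ/; /ɟ/ → [c] before /t͡s/. In each pair only voicing changes, matching the following consonant, while place and manner stay constant.
Nothing changes in [logzəɳə]: there the adjacent consonants already agree in voicing (/g/ and /z/ are both voiced), so this form is consistent with the same rule.
The rule targets /d/ (voiced alveolar stop), which sits before the trigger /ʂ/ (voiceless).
The voiceless alveolar stop is [t], so /d/ → [t].

[ðətʂʊ]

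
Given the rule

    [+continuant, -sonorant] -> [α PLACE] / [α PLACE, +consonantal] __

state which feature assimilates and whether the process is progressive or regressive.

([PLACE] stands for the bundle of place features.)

The rule copies the place features (abbreviated [PLACE]) from the environment onto the target, so the assimilating feature is place.
Since the environment is written before the underscore, the trigger precedes the target; the direction is progressive.

progressive place assimilation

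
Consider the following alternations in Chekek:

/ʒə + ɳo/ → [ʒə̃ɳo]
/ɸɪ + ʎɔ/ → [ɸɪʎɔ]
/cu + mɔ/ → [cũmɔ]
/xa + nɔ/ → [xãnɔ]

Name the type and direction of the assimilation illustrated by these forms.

The vowel /ə/ surfaces as nasalised [ə̃] next to the following nasal /ɳ/ — it has acquired the [+nasal] feature of its neighbour.
Likewise in the remaining data: /u/ → [ũ] before /m/; /a/ → [ã] before /n/ — each time a vowel is nasalised next to a following nasal.
No change occurs in [ɸɪʎɔ] because the vowel at the boundary is adjacent to an oral consonant, not a nasal (/ɪ/ next to /ʎ/).
Because the conditioning nasal is to the right of the vowel that changes, the process is regressive (anticipatory).

regressive nasality assimilation (vowel nasalisation)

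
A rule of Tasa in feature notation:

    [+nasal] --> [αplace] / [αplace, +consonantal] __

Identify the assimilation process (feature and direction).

The rule copies the place features (abbreviated [place]) from the environment onto the target, so the assimilating feature is place.
Since the environment is written before the underscore, the trigger precedes the target; the direction is progressive.

progressive place assimilation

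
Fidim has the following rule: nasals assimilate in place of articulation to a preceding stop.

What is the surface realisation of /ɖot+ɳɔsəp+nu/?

/ɳ/ is a voiced retroflex nasal. The preceding trigger /t/ is alveolar, so /ɳ/ must become alveolar as well.
The voiced alveolar nasal is [n], so /ɳ/ → [n].
At the second juncture, /n/ likewise becomes [m] adjacent to /p/.

[ɖotnɔsəpmu]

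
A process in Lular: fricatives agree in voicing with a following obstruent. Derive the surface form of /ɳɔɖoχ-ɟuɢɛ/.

[ɳɔɖoʁɟuɢɛ]

The rule targets /χ/ (voiceless uvular fricative), which sits before the trigger /ɟ/ (voiced).
Changing only its voicing to voiced gives [ʁ] — the voiced uvular fricative.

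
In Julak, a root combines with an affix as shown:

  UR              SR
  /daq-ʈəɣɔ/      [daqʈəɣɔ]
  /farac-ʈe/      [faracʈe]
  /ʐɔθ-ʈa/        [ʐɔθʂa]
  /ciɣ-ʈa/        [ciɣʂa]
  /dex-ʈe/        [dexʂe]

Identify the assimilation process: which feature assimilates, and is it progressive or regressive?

progressive manner assimilation

The segment that alternates is /ʈ/, which surfaces as [ʂ] when adjacent to /θ/.
The change stop → fricative matches the manner of the preceding /θ/, identifying this as manner assimilation.
Place and voice are unchanged, so the assimilation is partial, not total.
Checking the remaining alternations: /ʈ/ → [ʂ] after /ɣ/ (stop → fricative, matching a fricative); /ʈ/ → [ʂ] after /x/ (stop → fricative, matching a fricative) — only manner changes, and always toward the preceding segment.
No alternation appears in [daqʈəɣɔ], [faracʈe]: there the adjacent consonants already agree in manner (/ʈ/ and /q/ are both stops; /ʈ/ and /c/ are both stops), so these forms are consistent with the same rule.
The trigger is the preceding segment, so the direction is progressive (perseverative).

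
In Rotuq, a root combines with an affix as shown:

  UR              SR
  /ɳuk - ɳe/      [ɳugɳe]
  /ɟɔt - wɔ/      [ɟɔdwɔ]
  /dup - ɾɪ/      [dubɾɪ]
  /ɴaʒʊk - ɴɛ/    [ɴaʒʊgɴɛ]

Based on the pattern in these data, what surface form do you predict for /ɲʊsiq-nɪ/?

The data show regressive voicing assimilation: /k/ → [g] before /ɳ/; /t/ → [d] before /w/; /p/ → [b] before /ɾ/; /k/ → [g] before /ɴ/. In each pair only voicing changes, matching the following consonant, while place and manner stay constant.
The rule targets /q/ (voiceless uvular stop), which sits before the trigger /n/ (voiced).
Changing only its voicing to voiced gives [ɢ] — the voiced uvular stop.

[ɲʊsiɢnɪ]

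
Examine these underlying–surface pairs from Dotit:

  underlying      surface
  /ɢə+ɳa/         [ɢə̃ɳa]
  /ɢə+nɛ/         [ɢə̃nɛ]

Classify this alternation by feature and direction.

regressive nasality assimilation (vowel nasalisation)

The vowel /ə/ surfaces as nasalised [ə̃] next to the following nasal /ɳ/ — it has acquired the [+nasal] feature of its neighbour.
Likewise in the remaining data: /ə/ → [ə̃] before /n/ — each time a vowel is nasalised next to a following nasal.
Because the conditioning nasal is to the right of the vowel that changes, the process is regressive (anticipatory).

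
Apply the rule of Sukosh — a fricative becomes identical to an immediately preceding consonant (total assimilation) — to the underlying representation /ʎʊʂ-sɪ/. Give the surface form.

[ʎʊʂʂɪ]

/s/ is the segment targeted by the rule; it sits immediately after /ʂ/, so it assimilates completely and surfaces as [ʂ].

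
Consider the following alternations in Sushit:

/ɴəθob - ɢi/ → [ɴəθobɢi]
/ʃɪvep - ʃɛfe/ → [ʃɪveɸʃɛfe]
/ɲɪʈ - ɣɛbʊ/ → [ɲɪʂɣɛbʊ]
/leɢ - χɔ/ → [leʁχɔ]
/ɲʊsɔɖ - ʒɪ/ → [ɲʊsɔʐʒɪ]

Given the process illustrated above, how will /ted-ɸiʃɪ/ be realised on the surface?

The data show regressive manner assimilation: /p/ → [ɸ] before /ʃ/; /ʈ/ → [ʂ] before /ɣ/; /ɢ/ → [ʁ] before /χ/; /ɖ/ → [ʐ] before /ʒ/. In each pair only manner changes, matching the following consonant, while place and voice stay constant.
Nothing changes in [ɴəθobɢi]: there the adjacent consonants already agree in manner (/b/ and /ɢ/ are both stops), so this form is consistent with the same rule.
The rule targets /d/ (voiced alveolar stop), which sits before the trigger /ɸ/ (fricative).
Changing only its manner to fricative gives [z] — the voiced alveolar fricative.

[tezɸiʃɪ]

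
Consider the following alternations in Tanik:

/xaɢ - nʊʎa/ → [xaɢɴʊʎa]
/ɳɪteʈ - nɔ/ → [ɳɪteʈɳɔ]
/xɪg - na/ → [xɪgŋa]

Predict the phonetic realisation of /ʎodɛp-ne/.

[ʎodɛpme]

The data show progressive place assimilation: /n/ → [ɴ] after /ɢ/; /n/ → [ɳ] after /ʈ/; /n/ → [ŋ] after /g/. In each pair only place changes, matching the preceding consonant, while manner and voice stay constant.
The rule targets /n/ (voiced alveolar nasal), which sits after the trigger /p/ (bilabial).
The voiced bilabial nasal is [m], so /n/ → [m].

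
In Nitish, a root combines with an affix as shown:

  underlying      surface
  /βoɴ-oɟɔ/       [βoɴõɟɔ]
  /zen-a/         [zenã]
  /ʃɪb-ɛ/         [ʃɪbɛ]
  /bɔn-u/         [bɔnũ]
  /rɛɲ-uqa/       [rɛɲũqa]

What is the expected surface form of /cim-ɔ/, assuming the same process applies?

The data show progressive nasality assimilation (vowel nasalisation): /o/ → [õ] after /ɴ/; /a/ → [ã] after /n/; /u/ → [ũ] after /n/; /u/ → [ũ] after /ɲ/ — a vowel is nasalised by an immediately preceding nasal consonant.
No change occurs in [ʃɪbɛ] because the vowel at the boundary is adjacent to an oral consonant, not a nasal (/ɛ/ next to /b/).
The vowel /ɔ/ is adjacent to the preceding nasal /m/, so it acquires [+nasal] and surfaces as [ɔ̃].

[cimɔ̃]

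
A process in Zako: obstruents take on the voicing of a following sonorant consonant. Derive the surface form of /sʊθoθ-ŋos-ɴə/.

[sʊθoðŋozɴə]

The rule targets /θ/ (voiceless dental fricative), which sits before the trigger /ŋ/ (voiced).
The voiced dental fricative is [ð], so /θ/ → [ð].
At the second juncture, /s/ likewise becomes [z] adjacent to /ɴ/.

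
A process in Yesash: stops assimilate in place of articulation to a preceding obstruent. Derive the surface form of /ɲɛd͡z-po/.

The rule targets /p/ (voiceless bilabial stop), which sits after the trigger /d͡z/ (alveolar).
A voiceless alveolar stop is [t], so the surface segment is [t].

[ɲɛd͡zto]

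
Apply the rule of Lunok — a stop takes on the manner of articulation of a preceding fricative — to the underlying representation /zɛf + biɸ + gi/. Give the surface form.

/b/ is a voiced bilabial stop. The preceding trigger /f/ is a fricative, so /b/ must become a fricative as well.
A voiced bilabial fricative is [β], so the surface segment is [β].
At the second juncture, /g/ likewise becomes [ɣ] adjacent to /ɸ/.

[zɛfβiɸɣi]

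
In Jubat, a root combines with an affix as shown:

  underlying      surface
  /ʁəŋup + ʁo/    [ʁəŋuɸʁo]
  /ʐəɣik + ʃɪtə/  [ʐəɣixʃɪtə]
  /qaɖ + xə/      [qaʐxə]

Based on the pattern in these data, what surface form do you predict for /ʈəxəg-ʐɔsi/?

The data show regressive manner assimilation: /p/ → [ɸ] before /ʁ/; /k/ → [x] before /ʃ/; /ɖ/ → [ʐ] before /x/. In each pair only manner changes, matching the following consonant, while place and voice stay constant.
The rule targets /g/ (voiced velar stop), which sits before the trigger /ʐ/ (fricative).
Changing only its manner to fricative gives [ɣ] — the voiced velar fricative.

[ʈəxəɣʐɔsi]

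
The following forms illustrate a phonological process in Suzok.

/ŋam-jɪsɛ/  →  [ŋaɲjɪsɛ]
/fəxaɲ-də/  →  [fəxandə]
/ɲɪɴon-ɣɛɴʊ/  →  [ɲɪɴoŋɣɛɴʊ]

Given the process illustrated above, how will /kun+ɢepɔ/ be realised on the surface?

The data show regressive place assimilation: /m/ → [ɲ] before /j/; /ɲ/ → [n] before /d/; /n/ → [ŋ] before /ɣ/. In each pair only place changes, matching the following consonant, while manner and voice stay constant.
The rule targets /n/ (voiced alveolar nasal), which sits before the trigger /ɢ/ (uvular).
The voiced uvular nasal is [ɴ], so /n/ → [ɴ].

[kuɴɢepɔ]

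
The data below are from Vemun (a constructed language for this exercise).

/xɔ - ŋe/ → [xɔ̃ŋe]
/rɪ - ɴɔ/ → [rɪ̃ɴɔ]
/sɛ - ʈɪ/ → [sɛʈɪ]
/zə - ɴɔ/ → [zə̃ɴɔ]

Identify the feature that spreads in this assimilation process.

nasality

The vowel /ɔ/ surfaces as nasalised [ɔ̃] next to the following nasal /ŋ/ — it has acquired the [+nasal] feature of its neighbour.
The other forms show the same pattern: /ɪ/ → [ɪ̃] before /ɴ/; /ə/ → [ə̃] before /ɴ/ — each time a vowel is nasalised next to a following nasal.
No change occurs in [sɛʈɪ] because the vowel at the boundary is adjacent to an oral consonant, not a nasal (/ɛ/ next to /ʈ/).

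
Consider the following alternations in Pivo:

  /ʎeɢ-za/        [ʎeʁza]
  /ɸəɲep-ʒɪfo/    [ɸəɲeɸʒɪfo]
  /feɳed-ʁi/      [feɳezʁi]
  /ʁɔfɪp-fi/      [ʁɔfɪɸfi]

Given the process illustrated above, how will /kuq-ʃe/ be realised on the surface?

The data show regressive manner assimilation: /ɢ/ → [ʁ] before /z/; /p/ → [ɸ] before /ʒ/; /d/ → [z] before /ʁ/; /p/ → [ɸ] before /f/. In each pair only manner changes, matching the following consonant, while place and voice stay constant.
The rule targets /q/ (voiceless uvular stop), which sits before the trigger /ʃ/ (fricative).
Changing only its manner to fricative gives [χ] — the voiceless uvular fricative.

[kuχʃe]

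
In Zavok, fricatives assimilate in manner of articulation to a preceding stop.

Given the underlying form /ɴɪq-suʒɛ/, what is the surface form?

The rule targets /s/ (voiceless alveolar fricative), which sits after the trigger /q/ (stop).
Changing only its manner to stop gives [t] — the voiceless alveolar stop.

[ɴɪqtuʒɛ]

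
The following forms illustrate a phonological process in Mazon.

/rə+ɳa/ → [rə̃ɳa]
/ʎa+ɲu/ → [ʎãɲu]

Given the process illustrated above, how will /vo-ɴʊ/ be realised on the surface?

The data show regressive nasality assimilation (vowel nasalisation): /ə/ → [ə̃] before /ɳ/; /a/ → [ã] before /ɲ/ — a vowel is nasalised by an immediately following nasal consonant.
The vowel /o/ is adjacent to the following nasal /ɴ/, so it acquires [+nasal] and surfaces as [õ].

[võɴʊ]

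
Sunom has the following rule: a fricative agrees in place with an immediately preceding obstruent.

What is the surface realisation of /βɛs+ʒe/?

/ʒ/ is a voiced postalveolar fricative. The preceding trigger /s/ is alveolar, so /ʒ/ must become alveolar as well.
A voiced alveolar fricative is [z], so the surface segment is [z].

[βɛsze]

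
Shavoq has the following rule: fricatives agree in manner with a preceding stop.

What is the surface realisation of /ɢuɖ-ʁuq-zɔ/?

The rule targets /ʁ/ (voiced uvular fricative), which sits after the trigger /ɖ/ (stop).
A voiced uvular stop is [ɢ], so the surface segment is [ɢ].
The same rule applies at the second boundary: /z/ → [d] next to /q/.

[ɢuɖɢuqdɔ]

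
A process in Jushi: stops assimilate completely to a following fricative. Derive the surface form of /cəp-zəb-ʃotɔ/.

/p/ is the segment targeted by the rule; it sits immediately before /z/, so it assimilates completely and surfaces as [z].
At the second juncture, /b/ likewise becomes [ʃ] adjacent to /ʃ/.

[cəzzəʃʃotɔ]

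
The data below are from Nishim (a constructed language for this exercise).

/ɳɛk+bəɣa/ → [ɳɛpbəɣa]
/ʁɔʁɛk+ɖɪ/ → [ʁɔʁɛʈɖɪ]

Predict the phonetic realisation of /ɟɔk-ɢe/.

The data show regressive place assimilation: /k/ → [p] before /b/; /k/ → [ʈ] before /ɖ/. In each pair only place changes, matching the following consonant, while manner and voice stay constant.
/k/ is a voiceless velar stop. The following trigger /ɢ/ is uvular, so /k/ must become uvular as well.
Changing only its place to uvular gives [q] — the voiceless uvular stop.

[ɟɔqɢe]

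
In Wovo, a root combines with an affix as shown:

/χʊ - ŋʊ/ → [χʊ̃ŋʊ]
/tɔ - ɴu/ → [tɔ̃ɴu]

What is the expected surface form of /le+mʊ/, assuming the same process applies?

[lẽmʊ]

The data show regressive nasality assimilation (vowel nasalisation): /ʊ/ → [ʊ̃] before /ŋ/; /ɔ/ → [ɔ̃] before /ɴ/ — a vowel is nasalised by an immediately following nasal consonant.
The vowel /e/ is adjacent to the following nasal /m/, so it acquires [+nasal] and surfaces as [ẽ].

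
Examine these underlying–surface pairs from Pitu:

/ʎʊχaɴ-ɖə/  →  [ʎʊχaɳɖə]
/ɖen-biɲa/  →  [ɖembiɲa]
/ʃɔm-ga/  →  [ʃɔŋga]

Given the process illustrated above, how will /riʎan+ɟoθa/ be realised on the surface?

[riʎaɲɟoθa]

The data show regressive place assimilation: /ɴ/ → [ɳ] before /ɖ/; /n/ → [m] before /b/; /m/ → [ŋ] before /g/. In each pair only place changes, matching the following consonant, while manner and voice stay constant.
/n/ is a voiced alveolar nasal. The following trigger /ɟ/ is palatal, so /n/ must become palatal as well.
The voiced palatal nasal is [ɲ], so /n/ → [ɲ].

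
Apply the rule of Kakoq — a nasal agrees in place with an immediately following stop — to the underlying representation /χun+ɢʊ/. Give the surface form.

[χuɴɢʊ]

The rule targets /n/ (voiced alveolar nasal), which sits before the trigger /ɢ/ (uvular).
Changing only its place to uvular gives [ɴ] — the voiced uvular nasal.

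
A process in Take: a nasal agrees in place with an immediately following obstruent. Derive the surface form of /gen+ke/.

/n/ is a voiced alveolar nasal. The following trigger /k/ is velar, so /n/ must become velar as well.
The voiced velar nasal is [ŋ], so /n/ → [ŋ].

[geŋke]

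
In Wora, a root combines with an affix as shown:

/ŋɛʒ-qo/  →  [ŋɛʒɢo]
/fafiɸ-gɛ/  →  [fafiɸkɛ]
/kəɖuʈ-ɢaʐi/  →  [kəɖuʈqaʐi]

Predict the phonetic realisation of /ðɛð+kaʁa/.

[ðɛðgaʁa]

The data show progressive voicing assimilation: /q/ → [ɢ] after /ʒ/; /g/ → [k] after /ɸ/; /ɢ/ → [q] after /ʈ/. In each pair only voicing changes, matching the preceding consonant, while place and manner stay constant.
The rule targets /k/ (voiceless velar stop), which sits after the trigger /ð/ (voiced).
Changing only its voicing to voiced gives [g] — the voiced velar stop.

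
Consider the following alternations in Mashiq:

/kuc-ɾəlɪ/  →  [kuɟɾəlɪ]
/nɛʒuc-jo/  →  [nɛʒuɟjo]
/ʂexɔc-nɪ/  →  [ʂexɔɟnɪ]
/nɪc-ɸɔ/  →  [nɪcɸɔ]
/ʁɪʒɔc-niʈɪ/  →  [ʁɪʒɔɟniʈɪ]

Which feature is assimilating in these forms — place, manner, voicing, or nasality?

Comparing underlying and surface forms, /c/ → [ɟ] is the alternation; the neighbouring /ɾ/ is constant.
/c/ is voiceless while /ɾ/ is voiced; the output [ɟ] is voiced, matching the trigger — so the feature that spreads is voicing.
The same holds elsewhere in the data: /c/ → [ɟ] before /j/ (voiceless → voiced, matching voiced); /c/ → [ɟ] before /n/ (voiceless → voiced, matching voiced) — only voicing changes, and always toward the following segment.
Nothing changes in [nɪcɸɔ]: there the adjacent consonants already agree in voicing (/c/ and /ɸ/ are both voiceless), so this form is consistent with the same rule.

voicing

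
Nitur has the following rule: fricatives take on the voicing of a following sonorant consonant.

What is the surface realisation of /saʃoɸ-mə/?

[saʃoβmə]

The rule targets /ɸ/ (voiceless bilabial fricative), which sits before the trigger /m/ (voiced).
A voiced bilabial fricative is [β], so the surface segment is [β].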